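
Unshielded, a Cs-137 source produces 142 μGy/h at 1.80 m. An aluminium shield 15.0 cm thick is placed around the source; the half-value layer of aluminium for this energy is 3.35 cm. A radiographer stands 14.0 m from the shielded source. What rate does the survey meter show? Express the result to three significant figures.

Distance alone: 142 × (1.80/14.0)² = 142 × 0.01653 = 2.347 μGy/h.
Shield: 15.0/3.35 = 4.478 half-value layers → attenuation 2^(−4.478) = 0.04487.
Combined: 2.347 × 0.04487 = 0.1053 μGy/h.

0.105 μGy/h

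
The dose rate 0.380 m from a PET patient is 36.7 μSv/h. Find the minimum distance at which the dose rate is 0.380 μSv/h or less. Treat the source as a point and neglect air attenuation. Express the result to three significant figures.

Applying the 1/r² law, d₂ = d₁·√(I₁/I₂).
I₁/I₂ = 36.7/0.380 = 96.58, so d₂ = 0.380 × √96.58 = 3.734 m.

3.73 m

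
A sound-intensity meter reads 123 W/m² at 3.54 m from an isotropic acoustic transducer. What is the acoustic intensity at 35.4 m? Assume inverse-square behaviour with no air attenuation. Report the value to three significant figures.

1.23 W/m²

Since intensity falls as 1/r², the rate at 35.4 m is
123 × (3.54/35.4)² = 123 × 0.01000 = 1.230 W/m².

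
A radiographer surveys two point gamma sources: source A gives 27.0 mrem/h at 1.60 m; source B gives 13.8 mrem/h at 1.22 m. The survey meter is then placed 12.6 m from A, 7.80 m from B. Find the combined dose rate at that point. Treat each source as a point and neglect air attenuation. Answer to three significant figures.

By superposition, sum each source's inverse-square contribution:
A: 27.0 × (1.60/12.6)² = 0.4354 mrem/h
B: 13.8 × (1.22/7.80)² = 0.3376 mrem/h
Total = 0.4354 + 0.3376 = 0.7730 mrem/h.

0.773 mrem/h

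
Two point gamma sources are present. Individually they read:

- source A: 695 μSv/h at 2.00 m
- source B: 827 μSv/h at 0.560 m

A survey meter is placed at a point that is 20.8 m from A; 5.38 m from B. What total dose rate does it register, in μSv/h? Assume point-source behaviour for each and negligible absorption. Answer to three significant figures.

Each source contributes Iᵢ·(dᵢ/rᵢ)²; contributions add.
A: 695 × (2.00/20.8)² = 6.426 μSv/h
B: 827 × (0.560/5.38)² = 8.960 μSv/h
Total = 6.426 + 8.960 = 15.39 μSv/h.

15.4 μSv/h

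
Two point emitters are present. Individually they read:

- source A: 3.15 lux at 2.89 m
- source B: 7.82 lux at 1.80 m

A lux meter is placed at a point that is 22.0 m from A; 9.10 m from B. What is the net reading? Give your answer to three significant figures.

0.360 lux

Each source contributes Iᵢ·(dᵢ/rᵢ)²; contributions add.
A: 3.15 × (2.89/22.0)² = 0.05436 lux
B: 7.82 × (1.80/9.10)² = 0.3060 lux
Total = 0.05436 + 0.3060 = 0.3604 lux.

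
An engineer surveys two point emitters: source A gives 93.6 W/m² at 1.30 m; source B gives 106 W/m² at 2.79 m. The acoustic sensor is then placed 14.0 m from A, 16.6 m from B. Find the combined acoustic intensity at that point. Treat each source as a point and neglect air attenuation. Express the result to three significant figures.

3.80 W/m²

By superposition, sum each source's inverse-square contribution:
A: 93.6 × (1.30/14.0)² = 0.8071 W/m²
B: 106 × (2.79/16.6)² = 2.994 W/m²
Total = 0.8071 + 2.994 = 3.801 W/m².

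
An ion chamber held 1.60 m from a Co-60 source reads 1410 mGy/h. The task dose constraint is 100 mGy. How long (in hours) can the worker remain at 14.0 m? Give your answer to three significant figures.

5.43 h

Intensity scales as (d₁/d₂)², so rate at 14.0 m:
1410 × (1.60/14.0)² = 1410 × 0.01306 = 18.41 mGy/h.
Stay time = 100 mGy ÷ 18.41 mGy/h = 5.432 h.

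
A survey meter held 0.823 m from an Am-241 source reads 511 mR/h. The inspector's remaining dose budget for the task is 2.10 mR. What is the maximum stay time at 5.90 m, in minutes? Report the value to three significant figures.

12.7 min

Using I₁d₁² = I₂d₂², rate at 5.90 m:
(0.823/5.90)² = 0.01946, so 511 × 0.01946 = 9.944 mR/h.
Stay time = 2.10 mR ÷ 9.944 mR/h = 0.2112 h = 12.67 min.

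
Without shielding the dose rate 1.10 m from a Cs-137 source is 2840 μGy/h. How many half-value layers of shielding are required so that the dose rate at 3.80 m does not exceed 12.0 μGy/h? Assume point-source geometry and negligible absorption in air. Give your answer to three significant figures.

At 3.80 m, distance alone gives 2840 × (1.10/3.80)² = 2840 × 0.08380 = 238.0 μGy/h.
Further attenuation needed: 238.0/12.0 = 19.83.
n = log₂(19.83) = 4.310 half-value layers.

4.31 half-value layers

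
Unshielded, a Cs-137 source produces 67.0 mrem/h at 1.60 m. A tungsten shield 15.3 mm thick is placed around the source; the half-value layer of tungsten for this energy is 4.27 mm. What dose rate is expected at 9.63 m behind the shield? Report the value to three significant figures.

0.154 mrem/h

Distance alone: (1.60/9.63)² = 0.02760, so 67.0 × 0.02760 = 1.849 mrem/h.
Shield: 15.3/4.27 = 3.583 half-value layers → attenuation 2^(−3.583) = 0.08345.
Combined: 1.849 × 0.08345 = 0.1543 mrem/h.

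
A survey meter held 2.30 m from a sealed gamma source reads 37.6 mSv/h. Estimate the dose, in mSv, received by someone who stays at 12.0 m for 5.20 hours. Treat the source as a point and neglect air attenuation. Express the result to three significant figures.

By the inverse-square law, rate at 12.0 m:
37.6 × (2.30/12.0)² = 37.6 × 0.03674 = 1.381 mSv/h.
Dose = rate × time = 1.381 mSv/h × 5.200 h = 7.181 mSv.

7.18 mSv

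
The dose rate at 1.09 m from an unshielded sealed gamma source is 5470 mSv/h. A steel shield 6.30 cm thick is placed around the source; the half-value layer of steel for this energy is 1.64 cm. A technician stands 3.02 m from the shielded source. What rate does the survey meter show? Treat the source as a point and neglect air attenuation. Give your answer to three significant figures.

Distance alone: 5470 × (1.09/3.02)² = 5470 × 0.1303 = 712.7 mSv/h.
Shield: 6.30/1.64 = 3.841 half-value layers → attenuation 2^(−3.841) = 0.06978.
Combined: 712.7 × 0.06978 = 49.73 mSv/h.

49.7 mSv/h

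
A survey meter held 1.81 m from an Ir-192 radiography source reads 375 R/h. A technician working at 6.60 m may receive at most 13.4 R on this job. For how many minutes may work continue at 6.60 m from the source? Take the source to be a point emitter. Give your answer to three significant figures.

28.5 min

Applying the 1/r² law, rate at 6.60 m:
(1.81/6.60)² = 0.07521, so 375 × 0.07521 = 28.20 R/h.
Stay time = 13.4 R ÷ 28.20 R/h = 0.4752 h = 28.51 min.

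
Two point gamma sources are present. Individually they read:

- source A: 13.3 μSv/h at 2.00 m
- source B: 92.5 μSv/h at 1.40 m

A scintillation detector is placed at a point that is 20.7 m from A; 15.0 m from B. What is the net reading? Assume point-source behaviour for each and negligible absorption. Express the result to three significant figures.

0.930 μSv/h

By superposition, sum each source's inverse-square contribution:
A: 13.3 × (2.00/20.7)² = 0.1242 μSv/h
B: 92.5 × (1.40/15.0)² = 0.8058 μSv/h
Total = 0.1242 + 0.8058 = 0.9300 μSv/h.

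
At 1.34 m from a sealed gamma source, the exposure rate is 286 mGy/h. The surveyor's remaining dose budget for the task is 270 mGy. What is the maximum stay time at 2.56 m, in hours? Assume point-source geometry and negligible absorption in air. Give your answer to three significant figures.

Using I₁d₁² = I₂d₂², rate at 2.56 m:
286 × (1.34/2.56)² = 286 × 0.2740 = 78.36 mGy/h.
Stay time = 270 mGy ÷ 78.36 mGy/h = 3.446 h.

3.45 h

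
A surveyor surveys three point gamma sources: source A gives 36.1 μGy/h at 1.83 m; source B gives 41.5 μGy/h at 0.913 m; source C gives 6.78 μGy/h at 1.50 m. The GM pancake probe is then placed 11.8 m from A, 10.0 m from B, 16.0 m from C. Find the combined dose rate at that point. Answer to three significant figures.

By superposition, sum each source's inverse-square contribution:
A: 36.1 × (1.83/11.8)² = 0.8683 μGy/h
B: 41.5 × (0.913/10.0)² = 0.3459 μGy/h
C: 6.78 × (1.50/16.0)² = 0.05959 μGy/h
Total = 0.8683 + 0.3459 + 0.05959 = 1.274 μGy/h.

1.27 μGy/h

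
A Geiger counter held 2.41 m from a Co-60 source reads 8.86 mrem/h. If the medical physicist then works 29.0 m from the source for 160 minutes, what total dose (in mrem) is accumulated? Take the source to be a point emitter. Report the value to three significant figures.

Using I₁d₁² = I₂d₂², rate at 29.0 m:
8.86 × (2.41/29.0)² = 8.86 × 0.006906 = 0.06119 mrem/h.
Dose = rate × time = 0.06119 mrem/h × 2.667 h = 0.1632 mrem.

0.163 mrem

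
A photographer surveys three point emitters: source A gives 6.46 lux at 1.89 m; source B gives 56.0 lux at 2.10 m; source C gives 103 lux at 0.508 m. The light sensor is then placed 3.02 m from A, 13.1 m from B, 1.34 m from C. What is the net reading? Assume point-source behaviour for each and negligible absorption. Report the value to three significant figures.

18.8 lux

Each source contributes Iᵢ·(dᵢ/rᵢ)²; contributions add.
A: 6.46 × (1.89/3.02)² = 2.530 lux
B: 56.0 × (2.10/13.1)² = 1.439 lux
C: 103 × (0.508/1.34)² = 14.80 lux
Total = 2.530 + 1.439 + 14.80 = 18.77 lux.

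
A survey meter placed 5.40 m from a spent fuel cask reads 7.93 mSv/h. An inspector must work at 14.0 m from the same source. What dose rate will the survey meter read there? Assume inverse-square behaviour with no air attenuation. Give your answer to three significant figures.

1.18 mSv/h

Applying the 1/r² law, scaling from 5.40 m to 14.0 m:
7.93 × (5.40/14.0)² = 7.93 × 0.1488 = 1.180 mSv/h.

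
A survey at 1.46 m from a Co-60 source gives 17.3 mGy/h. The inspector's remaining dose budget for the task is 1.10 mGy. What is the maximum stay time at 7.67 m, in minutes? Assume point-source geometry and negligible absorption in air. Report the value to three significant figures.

105 min

Intensity scales as (d₁/d₂)², so rate at 7.67 m:
17.3 × (1.46/7.67)² = 17.3 × 0.03623 = 0.6268 mGy/h.
Stay time = 1.10 mGy ÷ 0.6268 mGy/h = 1.755 h = 105.3 min.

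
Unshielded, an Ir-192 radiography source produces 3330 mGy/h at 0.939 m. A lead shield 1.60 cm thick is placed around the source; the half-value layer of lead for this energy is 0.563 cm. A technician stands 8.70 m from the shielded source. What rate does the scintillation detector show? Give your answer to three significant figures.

5.41 mGy/h

Distance alone: (0.939/8.70)² = 0.01165, so 3330 × 0.01165 = 38.79 mGy/h.
Shield: 1.60/0.563 = 2.842 half-value layers → attenuation 2^(−2.842) = 0.1395.
Combined: 38.79 × 0.1395 = 5.411 mGy/h.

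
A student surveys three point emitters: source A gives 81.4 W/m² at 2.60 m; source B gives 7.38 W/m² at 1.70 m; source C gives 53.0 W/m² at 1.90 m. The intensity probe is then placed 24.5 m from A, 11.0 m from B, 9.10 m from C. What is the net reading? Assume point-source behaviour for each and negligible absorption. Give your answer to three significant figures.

By superposition, sum each source's inverse-square contribution:
A: 81.4 × (2.60/24.5)² = 0.9167 W/m²
B: 7.38 × (1.70/11.0)² = 0.1763 W/m²
C: 53.0 × (1.90/9.10)² = 2.310 W/m²
Total = 0.9167 + 0.1763 + 2.310 = 3.403 W/m².

3.40 W/m²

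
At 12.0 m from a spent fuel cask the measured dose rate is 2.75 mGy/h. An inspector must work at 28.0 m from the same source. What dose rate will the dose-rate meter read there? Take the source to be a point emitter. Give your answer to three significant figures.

0.505 mGy/h

By the inverse-square law, scaling from 12.0 m to 28.0 m:
2.75 × (12.0/28.0)² = 2.75 × 0.1837 = 0.5052 mGy/h.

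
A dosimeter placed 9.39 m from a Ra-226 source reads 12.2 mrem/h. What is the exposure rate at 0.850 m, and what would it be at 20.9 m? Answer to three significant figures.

1490 mrem/h; 2.46 mrem/h

Intensity scales as (d₁/d₂)², so
At 0.850 m: (9.39/0.850)² = 122.0, so 12.2 × 122.0 = 1488 mrem/h
At 20.9 m: (0.850/20.9)² = 0.001654, so 1488 × 0.001654 = 2.461 mrem/h.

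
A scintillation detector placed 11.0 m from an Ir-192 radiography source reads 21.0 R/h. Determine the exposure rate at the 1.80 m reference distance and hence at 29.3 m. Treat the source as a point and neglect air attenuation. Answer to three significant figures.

784 R/h; 2.96 R/h

Intensity scales as (d₁/d₂)², so
At 1.80 m: (11.0/1.80)² = 37.35, so 21.0 × 37.35 = 784.4 R/h
At 29.3 m: 784.4 × (1.80/29.3)² = 784.4 × 0.003774 = 2.960 R/h.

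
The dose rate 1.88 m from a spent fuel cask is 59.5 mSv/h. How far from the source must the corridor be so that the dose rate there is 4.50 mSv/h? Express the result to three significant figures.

Since intensity falls as 1/r², d₂ = d₁·√(I₁/I₂).
I₁/I₂ = 59.5/4.50 = 13.22, so d₂ = 1.88 × √13.22 = 6.836 m.

6.84 m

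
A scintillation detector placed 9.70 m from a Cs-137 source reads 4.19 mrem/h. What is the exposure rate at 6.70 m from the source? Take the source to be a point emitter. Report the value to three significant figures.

8.78 mrem/h

By the inverse-square law, scaling from 9.70 m to 6.70 m:
4.19 × (9.70/6.70)² = 4.19 × 2.096 = 8.782 mrem/h.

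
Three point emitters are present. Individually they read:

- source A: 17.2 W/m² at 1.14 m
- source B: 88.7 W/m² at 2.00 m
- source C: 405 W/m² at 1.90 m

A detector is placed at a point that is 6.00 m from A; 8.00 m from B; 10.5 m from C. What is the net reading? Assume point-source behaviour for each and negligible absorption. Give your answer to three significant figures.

Each source contributes Iᵢ·(dᵢ/rᵢ)²; contributions add.
A: 17.2 × (1.14/6.00)² = 0.6209 W/m²
B: 88.7 × (2.00/8.00)² = 5.544 W/m²
C: 405 × (1.90/10.5)² = 13.26 W/m²
Total = 0.6209 + 5.544 + 13.26 = 19.42 W/m².

19.4 W/m²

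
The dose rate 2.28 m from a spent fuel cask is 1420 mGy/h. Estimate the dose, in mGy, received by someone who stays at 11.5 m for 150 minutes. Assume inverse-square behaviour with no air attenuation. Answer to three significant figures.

140 mGy

By the inverse-square law, rate at 11.5 m:
1420 × (2.28/11.5)² = 1420 × 0.03931 = 55.82 mGy/h.
Dose = rate × time = 55.82 mGy/h × 2.500 h = 139.6 mGy.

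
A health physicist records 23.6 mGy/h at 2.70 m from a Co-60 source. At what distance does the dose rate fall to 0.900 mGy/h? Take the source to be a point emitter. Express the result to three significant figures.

Using I₁d₁² = I₂d₂², d₂ = d₁·√(I₁/I₂).
I₁/I₂ = 23.6/0.900 = 26.22, so d₂ = 2.70 × √26.22 = 13.83 m.

13.8 m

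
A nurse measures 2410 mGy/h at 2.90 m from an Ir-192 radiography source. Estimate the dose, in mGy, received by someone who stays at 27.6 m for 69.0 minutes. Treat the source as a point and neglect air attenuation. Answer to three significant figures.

30.6 mGy

Since intensity falls as 1/r², rate at 27.6 m:
(2.90/27.6)² = 0.01104, so 2410 × 0.01104 = 26.61 mGy/h.
Dose = rate × time = 26.61 mGy/h × 1.150 h = 30.60 mGy.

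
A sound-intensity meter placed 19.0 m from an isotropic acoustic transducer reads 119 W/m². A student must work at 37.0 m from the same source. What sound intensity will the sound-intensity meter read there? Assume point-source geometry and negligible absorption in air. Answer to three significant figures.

Applying the 1/r² law, scaling from 19.0 m to 37.0 m:
119 × (19.0/37.0)² = 119 × 0.2637 = 31.38 W/m².

31.4 W/m²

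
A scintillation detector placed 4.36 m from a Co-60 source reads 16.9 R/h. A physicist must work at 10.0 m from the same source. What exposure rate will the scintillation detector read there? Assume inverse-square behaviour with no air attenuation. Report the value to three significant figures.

Intensity scales as (d₁/d₂)², so scaling from 4.36 m to 10.0 m:
16.9 × (4.36/10.0)² = 16.9 × 0.1901 = 3.213 R/h.

3.21 R/h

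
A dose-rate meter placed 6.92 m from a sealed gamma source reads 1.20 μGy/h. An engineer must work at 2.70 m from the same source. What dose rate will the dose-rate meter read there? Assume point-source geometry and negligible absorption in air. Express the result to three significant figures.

Since intensity falls as 1/r², scaling from 6.92 m to 2.70 m:
1.20 × (6.92/2.70)² = 1.20 × 6.569 = 7.883 μGy/h.

7.88 μGy/h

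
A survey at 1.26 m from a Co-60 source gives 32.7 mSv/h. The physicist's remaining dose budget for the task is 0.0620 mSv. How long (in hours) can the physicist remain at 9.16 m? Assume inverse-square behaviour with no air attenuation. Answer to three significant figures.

By the inverse-square law, rate at 9.16 m:
(1.26/9.16)² = 0.01892, so 32.7 × 0.01892 = 0.6187 mSv/h.
Stay time = 0.0620 mSv ÷ 0.6187 mSv/h = 0.1002 h.

0.100 h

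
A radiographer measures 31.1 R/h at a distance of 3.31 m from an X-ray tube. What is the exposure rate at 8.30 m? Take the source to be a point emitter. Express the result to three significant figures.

4.95 R/h

Applying the 1/r² law, the rate at 8.30 m is
31.1 × (3.31/8.30)² = 31.1 × 0.1590 = 4.945 R/h.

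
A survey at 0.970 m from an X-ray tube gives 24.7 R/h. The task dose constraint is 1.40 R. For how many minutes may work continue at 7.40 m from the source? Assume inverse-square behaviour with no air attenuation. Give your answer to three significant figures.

Since intensity falls as 1/r², rate at 7.40 m:
(0.970/7.40)² = 0.01718, so 24.7 × 0.01718 = 0.4243 R/h.
Stay time = 1.40 R ÷ 0.4243 R/h = 3.300 h = 198.0 min.

198 min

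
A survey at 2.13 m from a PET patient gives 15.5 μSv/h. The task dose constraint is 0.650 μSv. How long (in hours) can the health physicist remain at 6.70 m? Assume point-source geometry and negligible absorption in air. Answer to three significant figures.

Applying the 1/r² law, rate at 6.70 m:
15.5 × (2.13/6.70)² = 15.5 × 0.1011 = 1.567 μSv/h.
Stay time = 0.650 μSv ÷ 1.567 μSv/h = 0.4148 h.

0.415 h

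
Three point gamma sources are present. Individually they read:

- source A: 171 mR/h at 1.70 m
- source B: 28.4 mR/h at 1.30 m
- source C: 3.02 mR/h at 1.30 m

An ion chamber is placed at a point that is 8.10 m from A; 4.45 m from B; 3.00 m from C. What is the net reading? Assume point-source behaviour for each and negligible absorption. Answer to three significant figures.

By superposition, sum each source's inverse-square contribution:
A: 171 × (1.70/8.10)² = 7.532 mR/h
B: 28.4 × (1.30/4.45)² = 2.424 mR/h
C: 3.02 × (1.30/3.00)² = 0.5671 mR/h
Total = 7.532 + 2.424 + 0.5671 = 10.52 mR/h.

10.5 mR/h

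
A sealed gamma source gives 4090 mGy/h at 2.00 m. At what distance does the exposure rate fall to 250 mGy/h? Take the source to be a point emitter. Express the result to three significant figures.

By the inverse-square law, d₂ = d₁·√(I₁/I₂).
I₁/I₂ = 4090/250 = 16.36, so d₂ = 2.00 × √16.36 = 8.089 m.

8.09 m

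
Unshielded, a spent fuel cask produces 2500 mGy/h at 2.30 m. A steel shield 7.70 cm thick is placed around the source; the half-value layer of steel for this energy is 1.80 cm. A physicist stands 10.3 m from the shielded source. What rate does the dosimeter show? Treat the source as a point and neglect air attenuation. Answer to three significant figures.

6.43 mGy/h

Distance alone: 2500 × (2.30/10.3)² = 2500 × 0.04986 = 124.7 mGy/h.
Shield: 7.70/1.80 = 4.278 half-value layers → attenuation 2^(−4.278) = 0.05155.
Combined: 124.7 × 0.05155 = 6.428 mGy/h.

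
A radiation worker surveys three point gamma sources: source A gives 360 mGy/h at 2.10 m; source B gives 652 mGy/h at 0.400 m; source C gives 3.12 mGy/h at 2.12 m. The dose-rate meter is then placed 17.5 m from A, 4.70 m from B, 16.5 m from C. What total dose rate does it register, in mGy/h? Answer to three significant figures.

9.96 mGy/h

Each source contributes Iᵢ·(dᵢ/rᵢ)²; contributions add.
A: 360 × (2.10/17.5)² = 5.184 mGy/h
B: 652 × (0.400/4.70)² = 4.722 mGy/h
C: 3.12 × (2.12/16.5)² = 0.05151 mGy/h
Total = 5.184 + 4.722 + 0.05151 = 9.958 mGy/h.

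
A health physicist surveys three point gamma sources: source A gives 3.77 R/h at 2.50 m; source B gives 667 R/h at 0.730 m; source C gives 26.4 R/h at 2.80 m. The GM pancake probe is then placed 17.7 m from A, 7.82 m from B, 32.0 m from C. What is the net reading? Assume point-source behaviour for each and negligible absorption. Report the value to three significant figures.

6.09 R/h

Each source contributes Iᵢ·(dᵢ/rᵢ)²; contributions add.
A: 3.77 × (2.50/17.7)² = 0.07521 R/h
B: 667 × (0.730/7.82)² = 5.812 R/h
C: 26.4 × (2.80/32.0)² = 0.2021 R/h
Total = 0.07521 + 5.812 + 0.2021 = 6.089 R/h.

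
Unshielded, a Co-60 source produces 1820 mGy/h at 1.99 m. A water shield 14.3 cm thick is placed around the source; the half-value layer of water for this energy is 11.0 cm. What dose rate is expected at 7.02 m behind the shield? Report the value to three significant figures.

Distance alone: 1820 × (1.99/7.02)² = 1820 × 0.08036 = 146.3 mGy/h.
Shield: 14.3/11.0 = 1.300 half-value layers → attenuation 2^(−1.300) = 0.4061.
Combined: 146.3 × 0.4061 = 59.41 mGy/h.

59.4 mGy/h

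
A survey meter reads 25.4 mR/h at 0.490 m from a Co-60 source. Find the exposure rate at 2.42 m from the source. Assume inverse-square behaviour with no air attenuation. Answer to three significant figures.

Using I₁d₁² = I₂d₂², the rate at 2.42 m is
25.4 × (0.490/2.42)² = 25.4 × 0.04100 = 1.041 mR/h.

1.04 mR/h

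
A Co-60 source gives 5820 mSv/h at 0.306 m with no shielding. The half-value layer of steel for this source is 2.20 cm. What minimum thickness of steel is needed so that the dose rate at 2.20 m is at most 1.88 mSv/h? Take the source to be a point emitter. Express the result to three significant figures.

At 2.20 m, distance alone gives (0.306/2.20)² = 0.01935, so 5820 × 0.01935 = 112.6 mSv/h.
Further attenuation needed: 112.6/1.88 = 59.89.
n = log₂(59.89) = 5.904 half-value layers.
Thickness = 5.904 × 2.20 cm = 12.99 cm.

13.0 cm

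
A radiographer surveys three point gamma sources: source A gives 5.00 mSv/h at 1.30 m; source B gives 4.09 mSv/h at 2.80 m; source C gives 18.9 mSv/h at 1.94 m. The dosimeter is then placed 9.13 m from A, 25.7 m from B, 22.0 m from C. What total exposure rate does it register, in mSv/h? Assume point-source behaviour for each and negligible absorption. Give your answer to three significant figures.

By superposition, sum each source's inverse-square contribution:
A: 5.00 × (1.30/9.13)² = 0.1014 mSv/h
B: 4.09 × (2.80/25.7)² = 0.04855 mSv/h
C: 18.9 × (1.94/22.0)² = 0.1470 mSv/h
Total = 0.1014 + 0.04855 + 0.1470 = 0.2969 mSv/h.

0.297 mSv/h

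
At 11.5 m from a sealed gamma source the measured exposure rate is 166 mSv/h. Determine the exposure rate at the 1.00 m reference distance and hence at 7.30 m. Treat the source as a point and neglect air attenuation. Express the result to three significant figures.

Using I₁d₁² = I₂d₂²,
At 1.00 m: 166 × (11.5/1.00)² = 166 × 132.2 = 21950 mSv/h
At 7.30 m: 21950 × (1.00/7.30)² = 21950 × 0.01877 = 412.0 mSv/h.

22000 mSv/h; 412 mSv/h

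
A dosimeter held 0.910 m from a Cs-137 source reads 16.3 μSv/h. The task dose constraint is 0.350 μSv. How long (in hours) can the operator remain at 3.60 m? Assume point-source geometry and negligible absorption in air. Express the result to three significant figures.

0.336 h

Using I₁d₁² = I₂d₂², rate at 3.60 m:
16.3 × (0.910/3.60)² = 16.3 × 0.06390 = 1.042 μSv/h.
Stay time = 0.350 μSv ÷ 1.042 μSv/h = 0.3359 h.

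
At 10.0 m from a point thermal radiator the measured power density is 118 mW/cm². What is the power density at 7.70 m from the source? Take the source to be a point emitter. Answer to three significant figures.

Since intensity falls as 1/r², scaling from 10.0 m to 7.70 m:
118 × (10.0/7.70)² = 118 × 1.687 = 199.1 mW/cm².

199 mW/cm²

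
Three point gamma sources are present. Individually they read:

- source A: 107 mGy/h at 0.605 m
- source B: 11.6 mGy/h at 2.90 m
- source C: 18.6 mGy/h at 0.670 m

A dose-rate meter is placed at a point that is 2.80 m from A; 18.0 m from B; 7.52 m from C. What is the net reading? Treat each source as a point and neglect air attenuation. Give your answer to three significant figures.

5.44 mGy/h

Each source contributes Iᵢ·(dᵢ/rᵢ)²; contributions add.
A: 107 × (0.605/2.80)² = 4.995 mGy/h
B: 11.6 × (2.90/18.0)² = 0.3011 mGy/h
C: 18.6 × (0.670/7.52)² = 0.1476 mGy/h
Total = 4.995 + 0.3011 + 0.1476 = 5.444 mGy/h.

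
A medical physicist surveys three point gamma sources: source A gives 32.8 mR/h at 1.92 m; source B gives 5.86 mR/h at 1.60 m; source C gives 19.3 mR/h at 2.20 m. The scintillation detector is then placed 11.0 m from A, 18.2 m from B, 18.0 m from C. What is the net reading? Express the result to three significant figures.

By superposition, sum each source's inverse-square contribution:
A: 32.8 × (1.92/11.0)² = 0.9993 mR/h
B: 5.86 × (1.60/18.2)² = 0.04529 mR/h
C: 19.3 × (2.20/18.0)² = 0.2883 mR/h
Total = 0.9993 + 0.04529 + 0.2883 = 1.333 mR/h.

1.33 mR/h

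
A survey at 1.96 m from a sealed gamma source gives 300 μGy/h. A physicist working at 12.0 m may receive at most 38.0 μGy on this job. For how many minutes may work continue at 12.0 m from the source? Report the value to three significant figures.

Intensity scales as (d₁/d₂)², so rate at 12.0 m:
(1.96/12.0)² = 0.02668, so 300 × 0.02668 = 8.004 μGy/h.
Stay time = 38.0 μGy ÷ 8.004 μGy/h = 4.748 h = 284.9 min.

285 min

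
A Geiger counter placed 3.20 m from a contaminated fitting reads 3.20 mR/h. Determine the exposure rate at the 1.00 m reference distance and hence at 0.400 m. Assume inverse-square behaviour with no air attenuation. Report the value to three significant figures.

Since intensity falls as 1/r²,
At 1.00 m: (3.20/1.00)² = 10.24, so 3.20 × 10.24 = 32.77 mR/h
At 0.400 m: 32.77 × (1.00/0.400)² = 32.77 × 6.250 = 204.8 mR/h.

32.8 mR/h; 205 mR/h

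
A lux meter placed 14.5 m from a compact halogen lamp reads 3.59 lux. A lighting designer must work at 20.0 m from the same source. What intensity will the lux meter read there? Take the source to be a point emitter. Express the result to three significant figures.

Applying the 1/r² law, scaling from 14.5 m to 20.0 m:
3.59 × (14.5/20.0)² = 3.59 × 0.5256 = 1.887 lux.

1.89 lux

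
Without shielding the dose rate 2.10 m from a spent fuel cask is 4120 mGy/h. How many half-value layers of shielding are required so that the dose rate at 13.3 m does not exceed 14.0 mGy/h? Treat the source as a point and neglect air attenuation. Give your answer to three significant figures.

2.88 half-value layers

At 13.3 m, distance alone gives 4120 × (2.10/13.3)² = 4120 × 0.02493 = 102.7 mGy/h.
Further attenuation needed: 102.7/14.0 = 7.336.
n = log₂(7.336) = 2.875 half-value layers.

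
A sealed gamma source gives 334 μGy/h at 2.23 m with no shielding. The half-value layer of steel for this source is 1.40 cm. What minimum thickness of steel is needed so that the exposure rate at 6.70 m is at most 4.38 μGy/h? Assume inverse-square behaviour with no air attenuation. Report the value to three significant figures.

At 6.70 m, distance alone gives (2.23/6.70)² = 0.1108, so 334 × 0.1108 = 37.01 μGy/h.
Further attenuation needed: 37.01/4.38 = 8.450.
n = log₂(8.450) = 3.079 half-value layers.
Thickness = 3.079 × 1.40 cm = 4.311 cm.

4.31 cm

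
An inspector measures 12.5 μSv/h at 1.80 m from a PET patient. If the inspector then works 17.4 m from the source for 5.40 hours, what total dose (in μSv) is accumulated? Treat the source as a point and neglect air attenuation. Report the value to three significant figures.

0.722 μSv

Intensity scales as (d₁/d₂)², so rate at 17.4 m:
12.5 × (1.80/17.4)² = 12.5 × 0.01070 = 0.1337 μSv/h.
Dose = rate × time = 0.1337 μSv/h × 5.400 h = 0.7220 μSv.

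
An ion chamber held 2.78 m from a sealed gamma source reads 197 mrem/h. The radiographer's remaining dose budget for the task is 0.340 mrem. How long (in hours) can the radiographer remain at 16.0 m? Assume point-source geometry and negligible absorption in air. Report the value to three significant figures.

Using I₁d₁² = I₂d₂², rate at 16.0 m:
197 × (2.78/16.0)² = 197 × 0.03019 = 5.947 mrem/h.
Stay time = 0.340 mrem ÷ 5.947 mrem/h = 0.05717 h.

0.0572 h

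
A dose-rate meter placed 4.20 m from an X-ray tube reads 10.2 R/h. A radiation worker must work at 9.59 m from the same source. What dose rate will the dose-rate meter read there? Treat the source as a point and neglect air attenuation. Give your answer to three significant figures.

Since intensity falls as 1/r², scaling from 4.20 m to 9.59 m:
(4.20/9.59)² = 0.1918, so 10.2 × 0.1918 = 1.956 R/h.

1.96 R/h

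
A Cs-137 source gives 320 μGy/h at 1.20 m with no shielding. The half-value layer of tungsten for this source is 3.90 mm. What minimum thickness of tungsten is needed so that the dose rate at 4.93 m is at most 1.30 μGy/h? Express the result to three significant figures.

At 4.93 m, distance alone gives 320 × (1.20/4.93)² = 320 × 0.05925 = 18.96 μGy/h.
Further attenuation needed: 18.96/1.30 = 14.58.
n = log₂(14.58) = 3.866 half-value layers.
Thickness = 3.866 × 3.90 mm = 15.08 mm.

15.1 mm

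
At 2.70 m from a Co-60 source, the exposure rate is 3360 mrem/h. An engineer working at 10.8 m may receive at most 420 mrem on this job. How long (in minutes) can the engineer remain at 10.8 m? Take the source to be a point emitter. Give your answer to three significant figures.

120 min

Using I₁d₁² = I₂d₂², rate at 10.8 m:
3360 × (2.70/10.8)² = 3360 × 0.06250 = 210.0 mrem/h.
Stay time = 420 mrem ÷ 210.0 mrem/h = 2.000 h = 120.0 min.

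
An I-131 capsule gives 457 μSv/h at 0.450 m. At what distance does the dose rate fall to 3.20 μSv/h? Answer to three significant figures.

Using I₁d₁² = I₂d₂², d₂ = d₁·√(I₁/I₂).
I₁/I₂ = 457/3.20 = 142.8, so d₂ = 0.450 × √142.8 = 5.377 m.

5.38 m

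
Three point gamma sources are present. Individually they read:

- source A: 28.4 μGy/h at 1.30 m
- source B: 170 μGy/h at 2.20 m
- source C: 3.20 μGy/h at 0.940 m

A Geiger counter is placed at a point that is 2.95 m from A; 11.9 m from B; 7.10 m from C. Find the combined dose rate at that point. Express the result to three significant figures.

11.4 μGy/h

Each source contributes Iᵢ·(dᵢ/rᵢ)²; contributions add.
A: 28.4 × (1.30/2.95)² = 5.515 μGy/h
B: 170 × (2.20/11.9)² = 5.810 μGy/h
C: 3.20 × (0.940/7.10)² = 0.05609 μGy/h
Total = 5.515 + 5.810 + 0.05609 = 11.38 μGy/h.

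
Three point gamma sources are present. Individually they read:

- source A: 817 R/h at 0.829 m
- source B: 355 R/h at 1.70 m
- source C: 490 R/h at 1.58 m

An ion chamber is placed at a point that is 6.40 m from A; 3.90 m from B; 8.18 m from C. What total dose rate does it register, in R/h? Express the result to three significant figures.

By superposition, sum each source's inverse-square contribution:
A: 817 × (0.829/6.40)² = 13.71 R/h
B: 355 × (1.70/3.90)² = 67.45 R/h
C: 490 × (1.58/8.18)² = 18.28 R/h
Total = 13.71 + 67.45 + 18.28 = 99.44 R/h.

99.4 R/h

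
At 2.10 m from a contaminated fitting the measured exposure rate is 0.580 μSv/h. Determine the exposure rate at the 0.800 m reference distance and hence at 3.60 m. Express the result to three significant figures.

4.00 μSv/h; 0.197 μSv/h

By the inverse-square law,
At 0.800 m: (2.10/0.800)² = 6.891, so 0.580 × 6.891 = 3.997 μSv/h
At 3.60 m: (0.800/3.60)² = 0.04938, so 3.997 × 0.04938 = 0.1974 μSv/h.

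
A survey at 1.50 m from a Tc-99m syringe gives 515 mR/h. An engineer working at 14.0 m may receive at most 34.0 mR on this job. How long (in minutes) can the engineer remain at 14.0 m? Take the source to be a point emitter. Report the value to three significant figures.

345 min

Using I₁d₁² = I₂d₂², rate at 14.0 m:
(1.50/14.0)² = 0.01148, so 515 × 0.01148 = 5.912 mR/h.
Stay time = 34.0 mR ÷ 5.912 mR/h = 5.751 h = 345.1 min.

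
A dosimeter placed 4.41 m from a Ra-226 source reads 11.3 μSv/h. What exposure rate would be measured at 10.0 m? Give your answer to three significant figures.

Using I₁d₁² = I₂d₂², scaling from 4.41 m to 10.0 m:
(4.41/10.0)² = 0.1945, so 11.3 × 0.1945 = 2.198 μSv/h.

2.20 μSv/h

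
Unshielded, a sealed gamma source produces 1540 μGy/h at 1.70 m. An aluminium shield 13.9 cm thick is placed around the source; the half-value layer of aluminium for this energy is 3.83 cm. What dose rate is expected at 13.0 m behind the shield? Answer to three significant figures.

2.13 μGy/h

Distance alone: 1540 × (1.70/13.0)² = 1540 × 0.01710 = 26.33 μGy/h.
Shield: 13.9/3.83 = 3.629 half-value layers → attenuation 2^(−3.629) = 0.08083.
Combined: 26.33 × 0.08083 = 2.128 μGy/h.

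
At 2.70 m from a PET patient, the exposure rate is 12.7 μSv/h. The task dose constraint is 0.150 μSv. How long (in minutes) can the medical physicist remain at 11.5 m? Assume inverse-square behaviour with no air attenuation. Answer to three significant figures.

Since intensity falls as 1/r², rate at 11.5 m:
12.7 × (2.70/11.5)² = 12.7 × 0.05512 = 0.7000 μSv/h.
Stay time = 0.150 μSv ÷ 0.7000 μSv/h = 0.2143 h = 12.86 min.

12.9 min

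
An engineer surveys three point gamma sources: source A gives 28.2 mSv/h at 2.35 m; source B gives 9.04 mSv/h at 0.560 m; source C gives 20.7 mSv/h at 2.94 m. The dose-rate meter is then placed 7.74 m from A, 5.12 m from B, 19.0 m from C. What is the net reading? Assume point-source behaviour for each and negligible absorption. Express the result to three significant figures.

3.20 mSv/h

By superposition, sum each source's inverse-square contribution:
A: 28.2 × (2.35/7.74)² = 2.600 mSv/h
B: 9.04 × (0.560/5.12)² = 0.1081 mSv/h
C: 20.7 × (2.94/19.0)² = 0.4956 mSv/h
Total = 2.600 + 0.1081 + 0.4956 = 3.204 mSv/h.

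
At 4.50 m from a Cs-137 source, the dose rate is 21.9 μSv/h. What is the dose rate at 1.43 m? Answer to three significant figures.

217 μSv/h

Using I₁d₁² = I₂d₂², the rate at 1.43 m is
(4.50/1.43)² = 9.903, so 21.9 × 9.903 = 216.9 μSv/h.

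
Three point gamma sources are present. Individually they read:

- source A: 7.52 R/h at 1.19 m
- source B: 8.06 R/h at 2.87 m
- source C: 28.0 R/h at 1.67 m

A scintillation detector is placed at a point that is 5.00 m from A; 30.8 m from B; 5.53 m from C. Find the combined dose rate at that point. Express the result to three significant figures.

3.05 R/h

Each source contributes Iᵢ·(dᵢ/rᵢ)²; contributions add.
A: 7.52 × (1.19/5.00)² = 0.4260 R/h
B: 8.06 × (2.87/30.8)² = 0.06998 R/h
C: 28.0 × (1.67/5.53)² = 2.554 R/h
Total = 0.4260 + 0.06998 + 2.554 = 3.050 R/h.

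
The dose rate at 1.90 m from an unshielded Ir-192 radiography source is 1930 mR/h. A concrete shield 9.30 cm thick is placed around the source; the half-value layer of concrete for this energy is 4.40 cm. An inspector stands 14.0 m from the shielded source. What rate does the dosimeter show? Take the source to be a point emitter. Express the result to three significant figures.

8.21 mR/h

Distance alone: (1.90/14.0)² = 0.01842, so 1930 × 0.01842 = 35.55 mR/h.
Shield: 9.30/4.40 = 2.114 half-value layers → attenuation 2^(−2.114) = 0.2310.
Combined: 35.55 × 0.2310 = 8.212 mR/h.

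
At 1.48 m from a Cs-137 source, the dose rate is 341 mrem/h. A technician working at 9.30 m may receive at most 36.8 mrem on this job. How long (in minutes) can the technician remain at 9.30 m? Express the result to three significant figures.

256 min

Applying the 1/r² law, rate at 9.30 m:
(1.48/9.30)² = 0.02533, so 341 × 0.02533 = 8.638 mrem/h.
Stay time = 36.8 mrem ÷ 8.638 mrem/h = 4.260 h = 255.6 min.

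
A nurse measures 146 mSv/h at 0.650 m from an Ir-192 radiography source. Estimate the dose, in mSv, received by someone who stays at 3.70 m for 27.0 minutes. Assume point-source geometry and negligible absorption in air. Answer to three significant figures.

Since intensity falls as 1/r², rate at 3.70 m:
146 × (0.650/3.70)² = 146 × 0.03086 = 4.506 mSv/h.
Dose = rate × time = 4.506 mSv/h × 0.4500 h = 2.028 mSv.

2.03 mSv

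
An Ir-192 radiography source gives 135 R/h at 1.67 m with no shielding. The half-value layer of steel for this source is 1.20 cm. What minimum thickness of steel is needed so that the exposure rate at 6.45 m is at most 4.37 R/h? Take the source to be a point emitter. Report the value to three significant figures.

At 6.45 m, distance alone gives 135 × (1.67/6.45)² = 135 × 0.06704 = 9.050 R/h.
Further attenuation needed: 9.050/4.37 = 2.071.
n = log₂(2.071) = 1.050 half-value layers.
Thickness = 1.050 × 1.20 cm = 1.260 cm.

1.26 cm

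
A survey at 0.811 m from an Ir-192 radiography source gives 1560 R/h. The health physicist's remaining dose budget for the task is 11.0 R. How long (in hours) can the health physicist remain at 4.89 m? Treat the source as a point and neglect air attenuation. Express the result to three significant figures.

0.256 h

Applying the 1/r² law, rate at 4.89 m:
(0.811/4.89)² = 0.02751, so 1560 × 0.02751 = 42.92 R/h.
Stay time = 11.0 R ÷ 42.92 R/h = 0.2563 h.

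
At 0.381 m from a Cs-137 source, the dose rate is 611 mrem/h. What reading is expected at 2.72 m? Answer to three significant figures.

12.0 mrem/h

Applying the 1/r² law, the rate at 2.72 m is
(0.381/2.72)² = 0.01962, so 611 × 0.01962 = 11.99 mrem/h.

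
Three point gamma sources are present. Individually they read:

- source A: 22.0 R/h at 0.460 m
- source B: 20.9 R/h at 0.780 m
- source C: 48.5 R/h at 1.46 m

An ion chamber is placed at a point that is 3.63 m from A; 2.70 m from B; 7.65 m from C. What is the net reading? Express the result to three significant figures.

Each source contributes Iᵢ·(dᵢ/rᵢ)²; contributions add.
A: 22.0 × (0.460/3.63)² = 0.3533 R/h
B: 20.9 × (0.780/2.70)² = 1.744 R/h
C: 48.5 × (1.46/7.65)² = 1.767 R/h
Total = 0.3533 + 1.744 + 1.767 = 3.864 R/h.

3.86 R/h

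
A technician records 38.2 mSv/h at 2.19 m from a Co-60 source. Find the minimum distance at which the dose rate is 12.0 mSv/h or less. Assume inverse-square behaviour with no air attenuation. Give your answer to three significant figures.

Intensity scales as (d₁/d₂)², so d₂ = d₁·√(I₁/I₂).
I₁/I₂ = 38.2/12.0 = 3.183, so d₂ = 2.19 × √3.183 = 3.907 m.

3.91 m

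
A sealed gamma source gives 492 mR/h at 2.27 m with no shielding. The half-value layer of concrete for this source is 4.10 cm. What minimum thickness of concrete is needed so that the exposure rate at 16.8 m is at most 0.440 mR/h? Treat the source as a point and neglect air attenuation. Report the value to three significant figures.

17.8 cm

At 16.8 m, distance alone gives (2.27/16.8)² = 0.01826, so 492 × 0.01826 = 8.984 mR/h.
Further attenuation needed: 8.984/0.440 = 20.42.
n = log₂(20.42) = 4.352 half-value layers.
Thickness = 4.352 × 4.10 cm = 17.84 cm.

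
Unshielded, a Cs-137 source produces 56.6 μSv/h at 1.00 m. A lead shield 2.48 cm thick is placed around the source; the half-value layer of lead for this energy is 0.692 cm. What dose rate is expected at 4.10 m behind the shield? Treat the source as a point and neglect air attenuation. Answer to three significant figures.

0.281 μSv/h

Distance alone: (1.00/4.10)² = 0.05949, so 56.6 × 0.05949 = 3.367 μSv/h.
Shield: 2.48/0.692 = 3.584 half-value layers → attenuation 2^(−3.584) = 0.08339.
Combined: 3.367 × 0.08339 = 0.2808 μSv/h.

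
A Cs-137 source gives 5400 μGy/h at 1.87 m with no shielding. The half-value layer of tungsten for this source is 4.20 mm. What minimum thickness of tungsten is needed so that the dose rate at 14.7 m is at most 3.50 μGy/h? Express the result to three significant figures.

At 14.7 m, distance alone gives (1.87/14.7)² = 0.01618, so 5400 × 0.01618 = 87.37 μGy/h.
Further attenuation needed: 87.37/3.50 = 24.96.
n = log₂(24.96) = 4.642 half-value layers.
Thickness = 4.642 × 4.20 mm = 19.50 mm.

19.5 mm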